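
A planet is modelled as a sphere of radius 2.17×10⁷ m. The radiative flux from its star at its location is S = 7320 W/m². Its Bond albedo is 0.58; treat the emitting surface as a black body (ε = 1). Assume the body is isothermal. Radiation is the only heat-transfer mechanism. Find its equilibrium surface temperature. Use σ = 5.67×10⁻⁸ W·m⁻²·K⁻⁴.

T ≈ 341 K

At equilibrium, absorbed power = emitted power.
Absorbing cross-section = πr² = 1.479×10¹⁵ m²; emitting surface = 4πr² = 5.917×10¹⁵ m² (ratio 4).
(1−a)S·A_cross = εσ·A_surf·T⁴  ⇒  T⁴ = (1−a)S/(4σ).
T⁴ = 0.420·7320/(4·5.67×10⁻⁸) = 1.356×10¹⁰ K⁴.
T = (1.356×10¹⁰)^(1/4).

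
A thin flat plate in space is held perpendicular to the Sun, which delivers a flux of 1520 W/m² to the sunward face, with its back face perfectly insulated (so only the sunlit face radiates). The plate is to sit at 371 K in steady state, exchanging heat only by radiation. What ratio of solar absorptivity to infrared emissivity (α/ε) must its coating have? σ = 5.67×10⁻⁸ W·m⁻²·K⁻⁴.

Balance: αS·A = εσ·1A·T⁴ ⇒ α/ε = σT⁴/S.
α/ε = 5.67×10⁻⁸·(371)⁴/1520 = 5.67×10⁻⁸·1.895×10¹⁰/1520.

α/ε ≈ 0.707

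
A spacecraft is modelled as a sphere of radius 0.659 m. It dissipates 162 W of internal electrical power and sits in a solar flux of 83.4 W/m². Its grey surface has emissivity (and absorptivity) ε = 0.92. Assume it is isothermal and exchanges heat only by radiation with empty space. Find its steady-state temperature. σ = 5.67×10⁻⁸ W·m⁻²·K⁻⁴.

T ≈ 175 K

At steady state, absorbed solar power + internal power = radiated power.
Absorbed: α·S·A_cross = 0.92·83.4·1.364 = 104.7 W (cross-section πr²).
Total input = 104.7 + 162 = 266.7 W.
Radiated: εσ·A_surf·T⁴ with A_surf = 4πr² = 5.457 m².
T⁴ = 266.7/(0.92·5.67×10⁻⁸·5.457) = 9.368×10⁸ K⁴.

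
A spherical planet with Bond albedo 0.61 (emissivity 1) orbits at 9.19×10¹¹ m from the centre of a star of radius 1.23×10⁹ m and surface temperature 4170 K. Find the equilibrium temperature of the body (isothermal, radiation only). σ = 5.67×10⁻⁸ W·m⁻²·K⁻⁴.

T ≈ 85.2 K

The star's surface emits σT_*⁴; at distance d the flux is S = σT_*⁴(R_*/d)².
S = 5.67×10⁻⁸·(4170)⁴·(1.23×10⁹/9.19×10¹¹)² = 30.71 W/m².
For an isothermal sphere T⁴ = (1−a)S/(4σ) = 5.281×10⁷ K⁴.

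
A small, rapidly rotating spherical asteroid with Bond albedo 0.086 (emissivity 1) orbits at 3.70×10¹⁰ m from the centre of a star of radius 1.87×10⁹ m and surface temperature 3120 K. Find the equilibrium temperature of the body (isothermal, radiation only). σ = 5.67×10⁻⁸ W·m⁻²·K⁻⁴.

T ≈ 485 K

The star's surface emits σT_*⁴; at distance d the flux is S = σT_*⁴(R_*/d)².
S = 5.67×10⁻⁸·(3120)⁴·(1.87×10⁹/3.70×10¹⁰)² = 13720 W/m².
For an isothermal sphere T⁴ = (1−a)S/(4σ) = 5.531×10¹⁰ K⁴.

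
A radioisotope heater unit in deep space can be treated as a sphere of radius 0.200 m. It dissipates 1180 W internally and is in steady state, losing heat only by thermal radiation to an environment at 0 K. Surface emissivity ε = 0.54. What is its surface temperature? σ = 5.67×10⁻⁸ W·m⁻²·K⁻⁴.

T ≈ 526 K

Steady state: internal power = radiated power, P = εσA T⁴.
Radiating area A = 4πr² = 0.5027 m².
T⁴ = P/(εσA) = 1180/(0.54·5.67×10⁻⁸·0.5027) = 7.667×10¹⁰ K⁴.
T = (7.667×10¹⁰)^(1/4).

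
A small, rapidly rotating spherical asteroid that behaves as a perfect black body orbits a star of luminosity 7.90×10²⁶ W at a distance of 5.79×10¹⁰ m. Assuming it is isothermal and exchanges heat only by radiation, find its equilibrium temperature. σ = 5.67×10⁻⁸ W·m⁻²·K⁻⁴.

T ≈ 536 K

First find the stellar flux at distance d: S = L/(4πd²) = 7.90×10²⁶/(4π·(5.79×10¹⁰)²) = 18750 W/m².
For an isothermal sphere, absorbed (1−a)S·πr² = emitted σ·4πr²·T⁴, so T⁴ = (1−a)S/(4σ).
T⁴ = 1.00·18750/(4·5.67×10⁻⁸) = 8.268×10¹⁰ K⁴.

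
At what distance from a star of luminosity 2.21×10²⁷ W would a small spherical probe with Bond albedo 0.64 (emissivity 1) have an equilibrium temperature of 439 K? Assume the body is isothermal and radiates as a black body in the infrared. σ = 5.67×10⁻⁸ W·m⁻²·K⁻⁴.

For an isothermal black-emitting sphere, (1−a)S·πr² = σ·4πr²·T⁴ ⇒ S = 4σT⁴/(1−a).
S = 4·5.67×10⁻⁸·(439)⁴/0.360 = 23400 W/m².
Flux falls as S = L/(4πd²), so d = √(L/(4πS)) = √(2.21×10²⁷/(4π·23400)).

d ≈ 8.67×10¹⁰ m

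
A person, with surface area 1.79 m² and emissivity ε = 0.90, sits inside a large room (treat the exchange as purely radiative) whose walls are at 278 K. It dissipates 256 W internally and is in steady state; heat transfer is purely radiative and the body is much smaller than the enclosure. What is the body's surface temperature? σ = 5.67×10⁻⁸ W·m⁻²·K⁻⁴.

For a small grey body in a large enclosure, net radiated power = εσA(T⁴ − T_w⁴).
Steady state: P = εσA(T⁴ − T_w⁴) with A = 1.79 m².
T⁴ = P/(εσA) + T_w⁴ = 256/(0.90·5.67×10⁻⁸·1.790) + (278)⁴
    = 2.803×10⁹ + 5.973×10⁹ = 8.775×10⁹ K⁴.

T ≈ 306 K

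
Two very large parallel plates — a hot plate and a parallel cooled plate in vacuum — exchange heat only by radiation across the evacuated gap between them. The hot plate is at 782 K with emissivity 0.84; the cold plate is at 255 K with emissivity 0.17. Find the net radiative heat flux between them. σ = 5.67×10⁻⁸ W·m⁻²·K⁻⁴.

q ≈ 3450 W/m²

For two infinite grey parallel plates, q = σ(T₁⁴ − T₂⁴)/(1/ε₁ + 1/ε₂ − 1).
T₁⁴ − T₂⁴ = 3.740×10¹¹ − 4.228×10⁹ = 3.697×10¹¹ K⁴.
1/ε₁ + 1/ε₂ − 1 = 1.190 + 5.882 − 1 = 6.073.
q = 5.67×10⁻⁸ × 3.697×10¹¹ / 6.073.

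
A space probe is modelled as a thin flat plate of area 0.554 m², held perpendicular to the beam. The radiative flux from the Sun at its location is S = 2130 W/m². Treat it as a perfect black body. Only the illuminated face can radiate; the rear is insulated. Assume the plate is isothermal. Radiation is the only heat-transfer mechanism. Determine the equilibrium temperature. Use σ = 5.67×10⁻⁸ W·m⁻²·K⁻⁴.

T ≈ 440 K

At equilibrium, absorbed power = emitted power.
Absorbing cross-section = A = 0.5540 m²; emitting surface = A = 0.5540 m² (ratio 1).
S·A_cross = εσ·A_surf·T⁴  ⇒  T⁴ = S/(1σ).
T⁴ = 1.00·2130/(1·5.67×10⁻⁸) = 3.757×10¹⁰ K⁴.
T = (3.757×10¹⁰)^(1/4).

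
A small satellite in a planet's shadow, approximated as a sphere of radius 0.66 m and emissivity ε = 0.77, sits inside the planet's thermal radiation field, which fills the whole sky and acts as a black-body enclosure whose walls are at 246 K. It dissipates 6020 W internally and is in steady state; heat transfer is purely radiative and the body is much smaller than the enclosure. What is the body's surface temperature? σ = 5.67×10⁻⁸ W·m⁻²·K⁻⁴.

For a small grey body in a large enclosure, net radiated power = εσA(T⁴ − T_w⁴).
Steady state: P = εσA(T⁴ − T_w⁴) with A = 4πr² = 5.474 m².
T⁴ = P/(εσA) + T_w⁴ = 6020/(0.77·5.67×10⁻⁸·5.474) + (246)⁴
    = 2.519×10¹⁰ + 3.662×10⁹ = 2.885×10¹⁰ K⁴.

T ≈ 412 K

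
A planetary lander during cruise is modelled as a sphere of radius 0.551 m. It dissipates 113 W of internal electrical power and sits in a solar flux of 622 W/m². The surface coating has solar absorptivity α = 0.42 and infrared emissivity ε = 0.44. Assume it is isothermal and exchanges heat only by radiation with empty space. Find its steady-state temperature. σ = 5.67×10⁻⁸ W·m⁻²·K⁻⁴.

T ≈ 248 K

At steady state, absorbed solar power + internal power = radiated power.
Absorbed: α·S·A_cross = 0.42·622·0.9538 = 249.2 W (cross-section πr²).
Total input = 249.2 + 113 = 362.2 W.
Radiated: εσ·A_surf·T⁴ with A_surf = 4πr² = 3.815 m².
T⁴ = 362.2/(0.44·5.67×10⁻⁸·3.815) = 3.805×10⁹ K⁴.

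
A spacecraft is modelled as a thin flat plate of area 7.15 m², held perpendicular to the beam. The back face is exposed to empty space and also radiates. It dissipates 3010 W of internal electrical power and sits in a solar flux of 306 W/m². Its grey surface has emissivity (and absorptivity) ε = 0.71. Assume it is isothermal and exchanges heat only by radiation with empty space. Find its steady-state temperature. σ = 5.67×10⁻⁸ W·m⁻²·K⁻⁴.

T ≈ 298 K

At steady state, absorbed solar power + internal power = radiated power.
Absorbed: α·S·A_cross = 0.71·306·7.150 = 1553 W (cross-section A).
Total input = 1553 + 3010 = 4563 W.
Radiated: εσ·A_surf·T⁴ with A_surf = 2A = 14.30 m².
T⁴ = 4563/(0.71·5.67×10⁻⁸·14.30) = 7.927×10⁹ K⁴.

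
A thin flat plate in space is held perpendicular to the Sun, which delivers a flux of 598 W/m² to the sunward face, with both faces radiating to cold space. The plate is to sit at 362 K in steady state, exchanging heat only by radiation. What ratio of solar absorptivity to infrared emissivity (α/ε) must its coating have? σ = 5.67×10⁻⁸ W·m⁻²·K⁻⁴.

Balance: αS·A = εσ·2A·T⁴ ⇒ α/ε = 2σT⁴/S.
α/ε = 2·5.67×10⁻⁸·(362)⁴/598 = 2·5.67×10⁻⁸·1.717×10¹⁰/598.

α/ε ≈ 3.26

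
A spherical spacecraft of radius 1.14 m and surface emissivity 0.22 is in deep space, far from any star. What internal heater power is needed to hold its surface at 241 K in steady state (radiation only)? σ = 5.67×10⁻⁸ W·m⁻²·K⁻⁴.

P = εσ·4πr²·T⁴.
4πr² = 16.33 m²; T⁴ = 3.373×10⁹ K⁴.
P = 0.22·5.67×10⁻⁸·16.33·3.373×10⁹.

P ≈ 687 W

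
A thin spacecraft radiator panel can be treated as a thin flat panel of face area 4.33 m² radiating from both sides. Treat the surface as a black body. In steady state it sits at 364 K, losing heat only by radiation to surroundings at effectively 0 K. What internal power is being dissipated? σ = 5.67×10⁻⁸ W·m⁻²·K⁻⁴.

P ≈ 8620 W

Steady state: P = εσA T⁴.
A = 2·4.33 = 8.660 m²; T⁴ = (364)⁴ = 1.756×10¹⁰ K⁴.
P = 1.0 × 5.67×10⁻⁸ × 8.660 × 1.756×10¹⁰.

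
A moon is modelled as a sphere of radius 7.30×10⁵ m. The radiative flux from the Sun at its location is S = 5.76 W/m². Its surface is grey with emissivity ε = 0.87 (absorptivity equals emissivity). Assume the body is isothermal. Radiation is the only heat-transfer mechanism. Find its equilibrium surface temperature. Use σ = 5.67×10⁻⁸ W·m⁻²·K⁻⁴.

T ≈ 71.0 K

At equilibrium, absorbed power = emitted power.
Absorbing cross-section = πr² = 1.674×10¹² m²; emitting surface = 4πr² = 6.697×10¹² m² (ratio 4).
εS·A_cross = εσ·A_surf·T⁴  ⇒  T⁴ = S/(4σ)   (ε cancels).
T⁴ = 5.76/(4·5.67×10⁻⁸) = 2.540×10⁷ K⁴.
T = (2.540×10⁷)^(1/4).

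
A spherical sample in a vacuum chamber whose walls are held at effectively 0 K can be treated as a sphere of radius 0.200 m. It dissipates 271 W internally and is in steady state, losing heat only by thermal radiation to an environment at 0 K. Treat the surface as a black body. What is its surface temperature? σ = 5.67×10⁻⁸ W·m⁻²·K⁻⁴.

Steady state: internal power = radiated power, P = εσA T⁴.
Radiating area A = 4πr² = 0.5027 m².
T⁴ = P/(εσA) = 271/(1.0·5.67×10⁻⁸·0.5027) = 9.509×10⁹ K⁴.
T = (9.509×10⁹)^(1/4).

T ≈ 312 K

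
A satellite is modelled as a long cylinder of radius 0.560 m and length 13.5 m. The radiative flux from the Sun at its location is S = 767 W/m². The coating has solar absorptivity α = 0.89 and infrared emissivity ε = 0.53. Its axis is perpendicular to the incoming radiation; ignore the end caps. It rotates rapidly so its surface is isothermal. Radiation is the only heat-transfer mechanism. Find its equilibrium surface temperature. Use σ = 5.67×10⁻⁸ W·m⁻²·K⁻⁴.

T ≈ 292 K

At equilibrium, absorbed power = emitted power.
Absorbing cross-section = 2rL = 15.12 m²; emitting surface = 2πrL = 47.50 m² (ratio π).
αS·A_cross = εσ·A_surf·T⁴  ⇒  T⁴ = αS/(ε·πσ).
T⁴ = 0.890·767/(0.53·π·5.67×10⁻⁸) = 7.231×10⁹ K⁴.
T = (7.231×10⁹)^(1/4).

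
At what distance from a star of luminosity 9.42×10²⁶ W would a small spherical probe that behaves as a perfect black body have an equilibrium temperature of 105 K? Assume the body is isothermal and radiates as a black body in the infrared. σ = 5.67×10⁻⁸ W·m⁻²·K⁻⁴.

d ≈ 1.65×10¹² m

For an isothermal black-emitting sphere, (1−a)S·πr² = σ·4πr²·T⁴ ⇒ S = 4σT⁴/(1−a).
S = 4·5.67×10⁻⁸·(105)⁴/1.00 = 27.57 W/m².
Flux falls as S = L/(4πd²), so d = √(L/(4πS)) = √(9.42×10²⁶/(4π·27.57)).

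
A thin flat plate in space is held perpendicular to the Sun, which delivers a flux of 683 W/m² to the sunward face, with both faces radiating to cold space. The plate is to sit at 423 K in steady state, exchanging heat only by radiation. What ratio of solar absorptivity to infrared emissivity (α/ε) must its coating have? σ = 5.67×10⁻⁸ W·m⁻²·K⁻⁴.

α/ε ≈ 5.32

Balance: αS·A = εσ·2A·T⁴ ⇒ α/ε = 2σT⁴/S.
α/ε = 2·5.67×10⁻⁸·(423)⁴/683 = 2·5.67×10⁻⁸·3.202×10¹⁰/683.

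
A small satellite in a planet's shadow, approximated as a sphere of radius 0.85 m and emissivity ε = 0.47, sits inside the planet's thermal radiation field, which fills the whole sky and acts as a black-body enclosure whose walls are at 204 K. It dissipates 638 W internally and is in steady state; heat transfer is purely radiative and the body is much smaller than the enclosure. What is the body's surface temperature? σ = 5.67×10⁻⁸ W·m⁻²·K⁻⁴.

For a small grey body in a large enclosure, net radiated power = εσA(T⁴ − T_w⁴).
Steady state: P = εσA(T⁴ − T_w⁴) with A = 4πr² = 9.079 m².
T⁴ = P/(εσA) + T_w⁴ = 638/(0.47·5.67×10⁻⁸·9.079) + (204)⁴
    = 2.637×10⁹ + 1.732×10⁹ = 4.369×10⁹ K⁴.

T ≈ 257 K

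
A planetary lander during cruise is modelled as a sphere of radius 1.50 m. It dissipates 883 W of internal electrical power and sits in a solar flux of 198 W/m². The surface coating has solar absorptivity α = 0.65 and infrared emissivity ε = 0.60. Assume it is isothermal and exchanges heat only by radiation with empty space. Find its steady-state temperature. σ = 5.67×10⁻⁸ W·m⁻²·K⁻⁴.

T ≈ 208 K

At steady state, absorbed solar power + internal power = radiated power.
Absorbed: α·S·A_cross = 0.65·198·7.069 = 909.7 W (cross-section πr²).
Total input = 909.7 + 883 = 1793 W.
Radiated: εσ·A_surf·T⁴ with A_surf = 4πr² = 28.27 m².
T⁴ = 1793/(0.60·5.67×10⁻⁸·28.27) = 1.864×10⁹ K⁴.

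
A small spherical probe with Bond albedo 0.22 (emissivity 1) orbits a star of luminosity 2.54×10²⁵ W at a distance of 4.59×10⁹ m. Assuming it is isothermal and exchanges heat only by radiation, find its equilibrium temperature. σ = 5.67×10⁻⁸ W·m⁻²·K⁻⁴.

First find the stellar flux at distance d: S = L/(4πd²) = 2.54×10²⁵/(4π·(4.59×10⁹)²) = 95940 W/m².
For an isothermal sphere, absorbed (1−a)S·πr² = emitted σ·4πr²·T⁴, so T⁴ = (1−a)S/(4σ).
T⁴ = 0.780·95940/(4·5.67×10⁻⁸) = 3.300×10¹¹ K⁴.

T ≈ 758 K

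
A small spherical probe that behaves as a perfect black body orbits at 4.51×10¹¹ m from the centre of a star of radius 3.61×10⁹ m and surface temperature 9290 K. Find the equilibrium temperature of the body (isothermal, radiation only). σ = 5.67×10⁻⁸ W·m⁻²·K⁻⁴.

The star's surface emits σT_*⁴; at distance d the flux is S = σT_*⁴(R_*/d)².
S = 5.67×10⁻⁸·(9290)⁴·(3.61×10⁹/4.51×10¹¹)² = 27060 W/m².
For an isothermal sphere T⁴ = (1−a)S/(4σ) = 1.193×10¹¹ K⁴.

T ≈ 588 K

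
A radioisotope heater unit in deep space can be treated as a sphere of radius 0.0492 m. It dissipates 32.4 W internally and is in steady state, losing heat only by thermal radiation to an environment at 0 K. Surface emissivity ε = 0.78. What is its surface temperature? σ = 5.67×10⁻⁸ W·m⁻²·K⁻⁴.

T ≈ 394 K

Steady state: internal power = radiated power, P = εσA T⁴.
Radiating area A = 4πr² = 0.03042 m².
T⁴ = P/(εσA) = 32.4/(0.78·5.67×10⁻⁸·0.03042) = 2.408×10¹⁰ K⁴.
T = (2.408×10¹⁰)^(1/4).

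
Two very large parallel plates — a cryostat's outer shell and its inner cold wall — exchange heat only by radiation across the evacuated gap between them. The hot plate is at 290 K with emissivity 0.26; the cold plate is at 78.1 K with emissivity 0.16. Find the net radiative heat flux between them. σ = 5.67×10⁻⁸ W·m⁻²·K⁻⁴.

q ≈ 43.9 W/m²

For two infinite grey parallel plates, q = σ(T₁⁴ − T₂⁴)/(1/ε₁ + 1/ε₂ − 1).
T₁⁴ − T₂⁴ = 7.073×10⁹ − 3.721×10⁷ = 7.036×10⁹ K⁴.
1/ε₁ + 1/ε₂ − 1 = 3.846 + 6.250 − 1 = 9.096.
q = 5.67×10⁻⁸ × 7.036×10⁹ / 9.096.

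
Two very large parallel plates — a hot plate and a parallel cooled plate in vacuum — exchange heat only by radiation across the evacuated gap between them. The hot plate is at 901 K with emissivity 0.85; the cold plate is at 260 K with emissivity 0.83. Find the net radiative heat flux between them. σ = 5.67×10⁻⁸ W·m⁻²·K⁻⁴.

q ≈ 26900 W/m²

For two infinite grey parallel plates, q = σ(T₁⁴ − T₂⁴)/(1/ε₁ + 1/ε₂ − 1).
T₁⁴ − T₂⁴ = 6.590×10¹¹ − 4.570×10⁹ = 6.545×10¹¹ K⁴.
1/ε₁ + 1/ε₂ − 1 = 1.176 + 1.205 − 1 = 1.381.
q = 5.67×10⁻⁸ × 6.545×10¹¹ / 1.381.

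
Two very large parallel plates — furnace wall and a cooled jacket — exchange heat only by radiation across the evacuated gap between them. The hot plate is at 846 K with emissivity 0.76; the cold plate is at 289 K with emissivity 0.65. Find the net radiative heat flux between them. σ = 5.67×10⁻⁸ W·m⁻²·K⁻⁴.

q ≈ 15500 W/m²

For two infinite grey parallel plates, q = σ(T₁⁴ − T₂⁴)/(1/ε₁ + 1/ε₂ − 1).
T₁⁴ − T₂⁴ = 5.122×10¹¹ − 6.976×10⁹ = 5.053×10¹¹ K⁴.
1/ε₁ + 1/ε₂ − 1 = 1.316 + 1.538 − 1 = 1.854.
q = 5.67×10⁻⁸ × 5.053×10¹¹ / 1.854.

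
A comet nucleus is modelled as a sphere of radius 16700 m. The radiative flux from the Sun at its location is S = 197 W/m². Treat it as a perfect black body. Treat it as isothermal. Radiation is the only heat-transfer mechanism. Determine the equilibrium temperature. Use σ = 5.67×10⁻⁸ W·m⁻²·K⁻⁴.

T ≈ 172 K

At equilibrium, absorbed power = emitted power.
Absorbing cross-section = πr² = 8.762×10⁸ m²; emitting surface = 4πr² = 3.505×10⁹ m² (ratio 4).
S·A_cross = εσ·A_surf·T⁴  ⇒  T⁴ = S/(4σ).
T⁴ = 1.00·197/(4·5.67×10⁻⁸) = 8.686×10⁸ K⁴.
T = (8.686×10⁸)^(1/4).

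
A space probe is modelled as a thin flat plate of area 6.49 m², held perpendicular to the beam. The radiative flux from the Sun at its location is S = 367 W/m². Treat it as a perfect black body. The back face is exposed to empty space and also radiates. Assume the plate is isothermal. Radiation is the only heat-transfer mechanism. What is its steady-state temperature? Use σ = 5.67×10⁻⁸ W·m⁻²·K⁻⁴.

T ≈ 239 K

At equilibrium, absorbed power = emitted power.
Absorbing cross-section = A = 6.490 m²; emitting surface = 2A = 12.98 m² (ratio 2).
S·A_cross = εσ·A_surf·T⁴  ⇒  T⁴ = S/(2σ).
T⁴ = 1.00·367/(2·5.67×10⁻⁸) = 3.236×10⁹ K⁴.
T = (3.236×10⁹)^(1/4).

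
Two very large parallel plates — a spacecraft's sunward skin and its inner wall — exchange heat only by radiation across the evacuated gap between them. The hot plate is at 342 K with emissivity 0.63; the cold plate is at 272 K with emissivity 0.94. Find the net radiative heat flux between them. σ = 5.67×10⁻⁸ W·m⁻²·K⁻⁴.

q ≈ 282 W/m²

For two infinite grey parallel plates, q = σ(T₁⁴ − T₂⁴)/(1/ε₁ + 1/ε₂ − 1).
T₁⁴ − T₂⁴ = 1.368×10¹⁰ − 5.474×10⁹ = 8.207×10⁹ K⁴.
1/ε₁ + 1/ε₂ − 1 = 1.587 + 1.064 − 1 = 1.651.
q = 5.67×10⁻⁸ × 8.207×10⁹ / 1.651.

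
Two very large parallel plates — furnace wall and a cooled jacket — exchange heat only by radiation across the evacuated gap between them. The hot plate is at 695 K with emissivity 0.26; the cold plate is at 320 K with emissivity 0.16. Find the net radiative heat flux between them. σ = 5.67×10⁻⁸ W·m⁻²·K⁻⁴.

q ≈ 1390 W/m²

For two infinite grey parallel plates, q = σ(T₁⁴ − T₂⁴)/(1/ε₁ + 1/ε₂ − 1).
T₁⁴ − T₂⁴ = 2.333×10¹¹ − 1.049×10¹⁰ = 2.228×10¹¹ K⁴.
1/ε₁ + 1/ε₂ − 1 = 3.846 + 6.250 − 1 = 9.096.
q = 5.67×10⁻⁸ × 2.228×10¹¹ / 9.096.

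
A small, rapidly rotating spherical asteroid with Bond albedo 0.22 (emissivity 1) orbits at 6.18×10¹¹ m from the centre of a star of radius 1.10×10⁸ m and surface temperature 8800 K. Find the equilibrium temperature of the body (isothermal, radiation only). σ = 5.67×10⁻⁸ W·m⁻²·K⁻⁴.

T ≈ 78.0 K

The star's surface emits σT_*⁴; at distance d the flux is S = σT_*⁴(R_*/d)².
S = 5.67×10⁻⁸·(8800)⁴·(1.10×10⁸/6.18×10¹¹)² = 10.77 W/m².
For an isothermal sphere T⁴ = (1−a)S/(4σ) = 3.705×10⁷ K⁴.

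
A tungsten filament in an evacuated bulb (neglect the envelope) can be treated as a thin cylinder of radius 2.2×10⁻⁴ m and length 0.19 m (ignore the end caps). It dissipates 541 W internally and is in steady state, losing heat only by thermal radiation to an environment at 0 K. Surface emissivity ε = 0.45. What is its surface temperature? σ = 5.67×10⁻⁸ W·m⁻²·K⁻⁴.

Steady state: internal power = radiated power, P = εσA T⁴.
Radiating area A = 2πrL = 2.626×10⁻⁴ m².
T⁴ = P/(εσA) = 541/(0.45·5.67×10⁻⁸·2.626×10⁻⁴) = 8.073×10¹³ K⁴.
T = (8.073×10¹³)^(1/4).

T ≈ 3000 K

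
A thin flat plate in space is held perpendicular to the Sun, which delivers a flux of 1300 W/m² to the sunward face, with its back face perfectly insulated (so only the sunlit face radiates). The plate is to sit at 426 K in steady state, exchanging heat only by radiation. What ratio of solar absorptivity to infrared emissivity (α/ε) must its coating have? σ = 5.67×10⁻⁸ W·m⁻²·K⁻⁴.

Balance: αS·A = εσ·1A·T⁴ ⇒ α/ε = σT⁴/S.
α/ε = 5.67×10⁻⁸·(426)⁴/1300 = 5.67×10⁻⁸·3.293×10¹⁰/1300.

α/ε ≈ 1.44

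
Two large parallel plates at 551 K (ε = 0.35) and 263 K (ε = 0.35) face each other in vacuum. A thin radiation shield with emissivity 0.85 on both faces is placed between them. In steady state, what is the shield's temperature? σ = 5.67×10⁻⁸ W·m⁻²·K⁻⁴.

In steady state the net flux on the hot side equals that on the cold side.
σ(T₁⁴−T_s⁴)/D₁ = σ(T_s⁴−T₂⁴)/D₂, with D₁ = 1/ε₁+1/ε_s−1 = 3.034, D₂ = 1/ε_s+1/ε₂−1 = 3.034.
Solve for T_s⁴: T_s⁴ = (D₂·T₁⁴ + D₁·T₂⁴)/(D₁+D₂) = 4.848×10¹⁰ K⁴.

T_s ≈ 469 K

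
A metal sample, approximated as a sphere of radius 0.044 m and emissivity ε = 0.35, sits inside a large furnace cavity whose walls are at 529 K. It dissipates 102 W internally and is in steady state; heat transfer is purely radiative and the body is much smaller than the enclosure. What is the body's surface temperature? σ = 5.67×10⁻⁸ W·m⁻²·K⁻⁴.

T ≈ 734 K

For a small grey body in a large enclosure, net radiated power = εσA(T⁴ − T_w⁴).
Steady state: P = εσA(T⁴ − T_w⁴) with A = 4πr² = 0.02433 m².
T⁴ = P/(εσA) + T_w⁴ = 102/(0.35·5.67×10⁻⁸·0.02433) + (529)⁴
    = 2.113×10¹¹ + 7.831×10¹⁰ = 2.896×10¹¹ K⁴.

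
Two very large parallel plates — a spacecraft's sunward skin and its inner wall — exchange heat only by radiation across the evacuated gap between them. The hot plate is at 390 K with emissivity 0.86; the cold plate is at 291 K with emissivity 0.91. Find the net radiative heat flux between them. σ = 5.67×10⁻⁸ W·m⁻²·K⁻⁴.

q ≈ 717 W/m²

For two infinite grey parallel plates, q = σ(T₁⁴ − T₂⁴)/(1/ε₁ + 1/ε₂ − 1).
T₁⁴ − T₂⁴ = 2.313×10¹⁰ − 7.171×10⁹ = 1.596×10¹⁰ K⁴.
1/ε₁ + 1/ε₂ − 1 = 1.163 + 1.099 − 1 = 1.262.
q = 5.67×10⁻⁸ × 1.596×10¹⁰ / 1.262.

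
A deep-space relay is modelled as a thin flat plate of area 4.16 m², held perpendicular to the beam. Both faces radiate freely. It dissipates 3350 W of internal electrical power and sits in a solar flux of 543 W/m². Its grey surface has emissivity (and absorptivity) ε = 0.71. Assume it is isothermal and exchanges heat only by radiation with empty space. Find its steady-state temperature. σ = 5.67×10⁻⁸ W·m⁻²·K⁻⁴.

At steady state, absorbed solar power + internal power = radiated power.
Absorbed: α·S·A_cross = 0.71·543·4.160 = 1604 W (cross-section A).
Total input = 1604 + 3350 = 4954 W.
Radiated: εσ·A_surf·T⁴ with A_surf = 2A = 8.320 m².
T⁴ = 4954/(0.71·5.67×10⁻⁸·8.320) = 1.479×10¹⁰ K⁴.

T ≈ 349 K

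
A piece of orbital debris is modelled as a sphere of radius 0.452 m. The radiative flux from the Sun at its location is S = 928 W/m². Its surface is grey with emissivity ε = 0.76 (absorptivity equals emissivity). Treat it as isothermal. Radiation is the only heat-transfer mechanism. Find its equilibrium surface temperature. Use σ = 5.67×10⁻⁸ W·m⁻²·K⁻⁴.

At equilibrium, absorbed power = emitted power.
Absorbing cross-section = πr² = 0.6418 m²; emitting surface = 4πr² = 2.567 m² (ratio 4).
εS·A_cross = εσ·A_surf·T⁴  ⇒  T⁴ = S/(4σ)   (ε cancels).
T⁴ = 928/(4·5.67×10⁻⁸) = 4.092×10⁹ K⁴.
T = (4.092×10⁹)^(1/4).

T ≈ 253 K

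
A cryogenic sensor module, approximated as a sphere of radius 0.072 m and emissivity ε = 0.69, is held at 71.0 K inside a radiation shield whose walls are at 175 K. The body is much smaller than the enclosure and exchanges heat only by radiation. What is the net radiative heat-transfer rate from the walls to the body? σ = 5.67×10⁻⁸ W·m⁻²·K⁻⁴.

For a small grey body in a large enclosure: P_net = εσA(T_body⁴ − T_wall⁴).
A = 4πr² = 0.06514 m²; T_body⁴ − T_wall⁴ = 2.541×10⁷ − 9.379×10⁸ = -9.125×10⁸ K⁴.
|P_net| = 0.69·5.67×10⁻⁸·0.06514·9.125×10⁸.

P_net ≈ 2.33 W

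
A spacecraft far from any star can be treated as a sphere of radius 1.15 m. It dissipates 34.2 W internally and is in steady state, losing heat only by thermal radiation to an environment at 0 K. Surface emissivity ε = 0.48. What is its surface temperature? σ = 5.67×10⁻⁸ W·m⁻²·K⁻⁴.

Steady state: internal power = radiated power, P = εσA T⁴.
Radiating area A = 4πr² = 16.62 m².
T⁴ = P/(εσA) = 34.2/(0.48·5.67×10⁻⁸·16.62) = 7.561×10⁷ K⁴.
T = (7.561×10⁷)^(1/4).

T ≈ 93.3 K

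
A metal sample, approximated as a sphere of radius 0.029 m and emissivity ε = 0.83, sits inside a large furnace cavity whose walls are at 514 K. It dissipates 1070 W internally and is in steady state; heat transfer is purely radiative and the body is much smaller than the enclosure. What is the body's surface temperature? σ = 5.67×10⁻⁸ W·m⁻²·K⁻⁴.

For a small grey body in a large enclosure, net radiated power = εσA(T⁴ − T_w⁴).
Steady state: P = εσA(T⁴ − T_w⁴) with A = 4πr² = 0.01057 m².
T⁴ = P/(εσA) + T_w⁴ = 1070/(0.83·5.67×10⁻⁸·0.01057) + (514)⁴
    = 2.151×10¹² + 6.980×10¹⁰ = 2.221×10¹² K⁴.

T ≈ 1220 K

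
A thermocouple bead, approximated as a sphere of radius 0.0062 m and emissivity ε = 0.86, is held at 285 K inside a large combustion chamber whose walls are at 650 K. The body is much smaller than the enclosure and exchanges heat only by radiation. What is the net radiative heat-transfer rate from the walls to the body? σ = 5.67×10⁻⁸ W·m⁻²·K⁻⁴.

For a small grey body in a large enclosure: P_net = εσA(T_body⁴ − T_wall⁴).
A = 4πr² = 4.831×10⁻⁴ m²; T_body⁴ − T_wall⁴ = 6.598×10⁹ − 1.785×10¹¹ = -1.719×10¹¹ K⁴.
|P_net| = 0.86·5.67×10⁻⁸·4.831×10⁻⁴·1.719×10¹¹.

P_net ≈ 4.05 W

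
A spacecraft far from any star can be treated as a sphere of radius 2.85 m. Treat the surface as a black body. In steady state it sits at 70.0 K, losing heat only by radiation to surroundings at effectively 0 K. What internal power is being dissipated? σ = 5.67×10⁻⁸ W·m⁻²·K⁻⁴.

Steady state: P = εσA T⁴.
A = 4πr² = 102.1 m²; T⁴ = (70.0)⁴ = 2.401×10⁷ K⁴.
P = 1.0 × 5.67×10⁻⁸ × 102.1 × 2.401×10⁷.

P ≈ 139 W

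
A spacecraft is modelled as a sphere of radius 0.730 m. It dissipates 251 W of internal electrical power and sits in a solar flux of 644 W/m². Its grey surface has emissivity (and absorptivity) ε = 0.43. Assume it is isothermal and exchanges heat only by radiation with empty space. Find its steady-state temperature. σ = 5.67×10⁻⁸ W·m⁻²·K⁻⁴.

T ≈ 257 K

At steady state, absorbed solar power + internal power = radiated power.
Absorbed: α·S·A_cross = 0.43·644·1.674 = 463.6 W (cross-section πr²).
Total input = 463.6 + 251 = 714.6 W.
Radiated: εσ·A_surf·T⁴ with A_surf = 4πr² = 6.697 m².
T⁴ = 714.6/(0.43·5.67×10⁻⁸·6.697) = 4.377×10⁹ K⁴.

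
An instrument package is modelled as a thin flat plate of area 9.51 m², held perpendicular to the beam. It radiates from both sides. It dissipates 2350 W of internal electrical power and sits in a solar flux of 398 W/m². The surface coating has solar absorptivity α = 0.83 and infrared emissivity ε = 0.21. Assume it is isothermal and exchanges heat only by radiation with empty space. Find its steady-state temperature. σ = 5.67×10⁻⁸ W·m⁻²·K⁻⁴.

At steady state, absorbed solar power + internal power = radiated power.
Absorbed: α·S·A_cross = 0.83·398·9.510 = 3142 W (cross-section A).
Total input = 3142 + 2350 = 5492 W.
Radiated: εσ·A_surf·T⁴ with A_surf = 2A = 19.02 m².
T⁴ = 5492/(0.21·5.67×10⁻⁸·19.02) = 2.425×10¹⁰ K⁴.

T ≈ 395 K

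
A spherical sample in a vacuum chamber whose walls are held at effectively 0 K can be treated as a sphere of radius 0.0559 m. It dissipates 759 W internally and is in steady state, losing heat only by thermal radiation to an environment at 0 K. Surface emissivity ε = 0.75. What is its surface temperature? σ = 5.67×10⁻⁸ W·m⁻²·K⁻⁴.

T ≈ 821 K

Steady state: internal power = radiated power, P = εσA T⁴.
Radiating area A = 4πr² = 0.03927 m².
T⁴ = P/(εσA) = 759/(0.75·5.67×10⁻⁸·0.03927) = 4.545×10¹¹ K⁴.
T = (4.545×10¹¹)^(1/4).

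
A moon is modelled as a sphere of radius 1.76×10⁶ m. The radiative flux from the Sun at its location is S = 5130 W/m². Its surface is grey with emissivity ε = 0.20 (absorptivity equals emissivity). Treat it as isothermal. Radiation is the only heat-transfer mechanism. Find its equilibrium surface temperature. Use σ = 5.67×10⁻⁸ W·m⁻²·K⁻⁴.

At equilibrium, absorbed power = emitted power.
Absorbing cross-section = πr² = 9.731×10¹² m²; emitting surface = 4πr² = 3.893×10¹³ m² (ratio 4).
εS·A_cross = εσ·A_surf·T⁴  ⇒  T⁴ = S/(4σ)   (ε cancels).
T⁴ = 5130/(4·5.67×10⁻⁸) = 2.262×10¹⁰ K⁴.
T = (2.262×10¹⁰)^(1/4).

T ≈ 388 K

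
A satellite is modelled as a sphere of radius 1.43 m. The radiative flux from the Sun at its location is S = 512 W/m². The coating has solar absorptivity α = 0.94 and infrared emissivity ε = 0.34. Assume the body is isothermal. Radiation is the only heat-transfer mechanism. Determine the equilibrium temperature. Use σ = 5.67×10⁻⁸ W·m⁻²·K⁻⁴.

T ≈ 281 K

At equilibrium, absorbed power = emitted power.
Absorbing cross-section = πr² = 6.424 m²; emitting surface = 4πr² = 25.70 m² (ratio 4).
αS·A_cross = εσ·A_surf·T⁴  ⇒  T⁴ = αS/(ε·4σ).
T⁴ = 0.940·512/(0.34·4·5.67×10⁻⁸) = 6.241×10⁹ K⁴.
T = (6.241×10⁹)^(1/4).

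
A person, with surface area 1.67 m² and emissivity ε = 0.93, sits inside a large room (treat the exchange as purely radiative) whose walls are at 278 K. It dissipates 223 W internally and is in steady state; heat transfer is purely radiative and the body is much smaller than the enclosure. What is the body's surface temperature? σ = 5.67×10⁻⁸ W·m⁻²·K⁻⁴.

T ≈ 304 K

For a small grey body in a large enclosure, net radiated power = εσA(T⁴ − T_w⁴).
Steady state: P = εσA(T⁴ − T_w⁴) with A = 1.67 m².
T⁴ = P/(εσA) + T_w⁴ = 223/(0.93·5.67×10⁻⁸·1.670) + (278)⁴
    = 2.532×10⁹ + 5.973×10⁹ = 8.505×10⁹ K⁴.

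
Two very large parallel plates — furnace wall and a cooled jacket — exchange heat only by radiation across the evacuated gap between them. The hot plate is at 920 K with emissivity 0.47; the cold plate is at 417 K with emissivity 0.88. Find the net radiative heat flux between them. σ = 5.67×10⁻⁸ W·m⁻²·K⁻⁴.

q ≈ 17200 W/m²

For two infinite grey parallel plates, q = σ(T₁⁴ − T₂⁴)/(1/ε₁ + 1/ε₂ − 1).
T₁⁴ − T₂⁴ = 7.164×10¹¹ − 3.024×10¹⁰ = 6.862×10¹¹ K⁴.
1/ε₁ + 1/ε₂ − 1 = 2.128 + 1.136 − 1 = 2.264.
q = 5.67×10⁻⁸ × 6.862×10¹¹ / 2.264.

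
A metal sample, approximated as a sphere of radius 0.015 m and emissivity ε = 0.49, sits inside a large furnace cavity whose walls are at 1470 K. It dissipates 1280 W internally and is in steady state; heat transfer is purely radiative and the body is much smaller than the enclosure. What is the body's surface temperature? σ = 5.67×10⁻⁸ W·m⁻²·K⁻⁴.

T ≈ 2140 K

For a small grey body in a large enclosure, net radiated power = εσA(T⁴ − T_w⁴).
Steady state: P = εσA(T⁴ − T_w⁴) with A = 4πr² = 0.002827 m².
T⁴ = P/(εσA) + T_w⁴ = 1280/(0.49·5.67×10⁻⁸·0.002827) + (1470)⁴
    = 1.629×10¹³ + 4.669×10¹² = 2.096×10¹³ K⁴.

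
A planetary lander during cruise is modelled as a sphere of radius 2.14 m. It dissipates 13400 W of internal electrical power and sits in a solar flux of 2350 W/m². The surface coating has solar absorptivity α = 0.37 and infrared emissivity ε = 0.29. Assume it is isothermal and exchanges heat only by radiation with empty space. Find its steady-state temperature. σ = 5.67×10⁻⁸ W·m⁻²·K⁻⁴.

T ≈ 407 K

At steady state, absorbed solar power + internal power = radiated power.
Absorbed: α·S·A_cross = 0.37·2350·14.39 = 12510 W (cross-section πr²).
Total input = 12510 + 13400 = 25910 W.
Radiated: εσ·A_surf·T⁴ with A_surf = 4πr² = 57.55 m².
T⁴ = 25910/(0.29·5.67×10⁻⁸·57.55) = 2.738×10¹⁰ K⁴.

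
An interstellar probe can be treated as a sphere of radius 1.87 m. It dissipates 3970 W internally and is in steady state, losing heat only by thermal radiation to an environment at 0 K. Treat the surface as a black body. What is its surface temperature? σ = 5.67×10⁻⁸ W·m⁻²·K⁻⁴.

T ≈ 200 K

Steady state: internal power = radiated power, P = εσA T⁴.
Radiating area A = 4πr² = 43.94 m².
T⁴ = P/(εσA) = 3970/(1.0·5.67×10⁻⁸·43.94) = 1.593×10⁹ K⁴.
T = (1.593×10⁹)^(1/4).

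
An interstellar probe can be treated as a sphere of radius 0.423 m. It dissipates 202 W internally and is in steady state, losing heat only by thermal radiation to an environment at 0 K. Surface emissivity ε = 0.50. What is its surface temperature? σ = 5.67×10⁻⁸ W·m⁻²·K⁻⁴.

T ≈ 237 K

Steady state: internal power = radiated power, P = εσA T⁴.
Radiating area A = 4πr² = 2.248 m².
T⁴ = P/(εσA) = 202/(0.50·5.67×10⁻⁸·2.248) = 3.169×10⁹ K⁴.
T = (3.169×10⁹)^(1/4).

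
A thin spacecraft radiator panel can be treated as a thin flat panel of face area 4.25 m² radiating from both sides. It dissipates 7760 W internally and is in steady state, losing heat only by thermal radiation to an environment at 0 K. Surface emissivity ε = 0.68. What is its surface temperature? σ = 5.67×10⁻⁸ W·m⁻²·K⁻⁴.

T ≈ 392 K

Steady state: internal power = radiated power, P = εσA T⁴.
Radiating area A = 2·4.25 = 8.500 m².
T⁴ = P/(εσA) = 7760/(0.68·5.67×10⁻⁸·8.500) = 2.368×10¹⁰ K⁴.
T = (2.368×10¹⁰)^(1/4).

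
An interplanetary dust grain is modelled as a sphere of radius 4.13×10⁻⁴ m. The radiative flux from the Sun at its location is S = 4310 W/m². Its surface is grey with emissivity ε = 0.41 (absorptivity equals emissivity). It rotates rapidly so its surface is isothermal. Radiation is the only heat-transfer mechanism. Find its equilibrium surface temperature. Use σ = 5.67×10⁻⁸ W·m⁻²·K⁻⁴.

At equilibrium, absorbed power = emitted power.
Absorbing cross-section = πr² = 5.359×10⁻⁷ m²; emitting surface = 4πr² = 2.143×10⁻⁶ m² (ratio 4).
εS·A_cross = εσ·A_surf·T⁴  ⇒  T⁴ = S/(4σ)   (ε cancels).
T⁴ = 4310/(4·5.67×10⁻⁸) = 1.900×10¹⁰ K⁴.
T = (1.900×10¹⁰)^(1/4).

T ≈ 371 K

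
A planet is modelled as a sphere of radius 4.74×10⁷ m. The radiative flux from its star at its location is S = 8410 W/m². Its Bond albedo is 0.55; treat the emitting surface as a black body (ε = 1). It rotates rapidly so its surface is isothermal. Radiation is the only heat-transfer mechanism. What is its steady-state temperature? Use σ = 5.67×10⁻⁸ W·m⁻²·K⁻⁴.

T ≈ 359 K

At equilibrium, absorbed power = emitted power.
Absorbing cross-section = πr² = 7.058×10¹⁵ m²; emitting surface = 4πr² = 2.823×10¹⁶ m² (ratio 4).
(1−a)S·A_cross = εσ·A_surf·T⁴  ⇒  T⁴ = (1−a)S/(4σ).
T⁴ = 0.450·8410/(4·5.67×10⁻⁸) = 1.669×10¹⁰ K⁴.
T = (1.669×10¹⁰)^(1/4).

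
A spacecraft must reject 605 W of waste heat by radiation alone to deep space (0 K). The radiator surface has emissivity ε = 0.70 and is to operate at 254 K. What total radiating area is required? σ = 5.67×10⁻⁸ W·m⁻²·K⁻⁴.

A ≈ 3.66 m²

P = εσA T⁴ ⇒ A = P/(εσT⁴).
T⁴ = 4.162×10⁹ K⁴.
A = 605/(0.70 × 5.67×10⁻⁸ × 4.162×10⁹).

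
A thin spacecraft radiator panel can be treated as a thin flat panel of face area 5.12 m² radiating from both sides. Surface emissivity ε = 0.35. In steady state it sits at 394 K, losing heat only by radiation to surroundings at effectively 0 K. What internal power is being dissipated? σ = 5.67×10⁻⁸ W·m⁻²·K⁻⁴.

Steady state: P = εσA T⁴.
A = 2·5.12 = 10.24 m²; T⁴ = (394)⁴ = 2.410×10¹⁰ K⁴.
P = 0.35 × 5.67×10⁻⁸ × 10.24 × 2.410×10¹⁰.

P ≈ 4900 W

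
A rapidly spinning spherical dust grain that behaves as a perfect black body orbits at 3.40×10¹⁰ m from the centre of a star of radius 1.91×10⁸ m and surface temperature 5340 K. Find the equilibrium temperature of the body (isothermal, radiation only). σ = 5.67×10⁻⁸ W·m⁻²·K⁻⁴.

T ≈ 283 K

The star's surface emits σT_*⁴; at distance d the flux is S = σT_*⁴(R_*/d)².
S = 5.67×10⁻⁸·(5340)⁴·(1.91×10⁸/3.40×10¹⁰)² = 1455 W/m².
For an isothermal sphere T⁴ = (1−a)S/(4σ) = 6.415×10⁹ K⁴.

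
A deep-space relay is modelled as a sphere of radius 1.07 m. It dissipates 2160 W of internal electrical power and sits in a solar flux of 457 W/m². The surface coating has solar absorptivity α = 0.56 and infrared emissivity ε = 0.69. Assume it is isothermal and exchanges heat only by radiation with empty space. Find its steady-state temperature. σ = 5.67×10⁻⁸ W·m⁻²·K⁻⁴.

T ≈ 272 K

At steady state, absorbed solar power + internal power = radiated power.
Absorbed: α·S·A_cross = 0.56·457·3.597 = 920.5 W (cross-section πr²).
Total input = 920.5 + 2160 = 3080 W.
Radiated: εσ·A_surf·T⁴ with A_surf = 4πr² = 14.39 m².
T⁴ = 3080/(0.69·5.67×10⁻⁸·14.39) = 5.473×10⁹ K⁴.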